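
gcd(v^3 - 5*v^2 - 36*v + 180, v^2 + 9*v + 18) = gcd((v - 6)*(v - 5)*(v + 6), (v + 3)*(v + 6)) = v + 6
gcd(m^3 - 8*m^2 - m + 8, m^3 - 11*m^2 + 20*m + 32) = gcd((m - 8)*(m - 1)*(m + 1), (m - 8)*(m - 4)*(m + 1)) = m^2 - 7*m - 8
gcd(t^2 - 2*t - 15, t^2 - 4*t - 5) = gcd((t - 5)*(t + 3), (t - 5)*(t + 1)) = t - 5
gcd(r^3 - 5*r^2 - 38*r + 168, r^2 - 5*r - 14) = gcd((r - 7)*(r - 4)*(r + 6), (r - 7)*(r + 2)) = r - 7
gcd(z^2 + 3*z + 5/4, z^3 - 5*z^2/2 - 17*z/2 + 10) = z + 5/2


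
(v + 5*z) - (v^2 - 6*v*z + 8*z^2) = -v^2 + 6*v*z + v - 8*z^2 + 5*z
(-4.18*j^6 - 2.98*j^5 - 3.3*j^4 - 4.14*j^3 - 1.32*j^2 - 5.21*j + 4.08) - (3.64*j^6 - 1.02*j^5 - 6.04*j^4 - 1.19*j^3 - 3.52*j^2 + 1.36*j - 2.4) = -7.82*j^6 - 1.96*j^5 + 2.74*j^4 - 2.95*j^3 + 2.2*j^2 - 6.57*j + 6.48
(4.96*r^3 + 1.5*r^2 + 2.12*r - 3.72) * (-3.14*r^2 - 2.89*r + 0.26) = -15.5744*r^5 - 19.0444*r^4 - 9.7022*r^3 + 5.944*r^2 + 11.302*r - 0.9672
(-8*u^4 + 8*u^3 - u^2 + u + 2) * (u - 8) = -8*u^5 + 72*u^4 - 65*u^3 + 9*u^2 - 6*u - 16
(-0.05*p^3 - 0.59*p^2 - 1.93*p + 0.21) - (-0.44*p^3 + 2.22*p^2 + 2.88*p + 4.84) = 0.39*p^3 - 2.81*p^2 - 4.81*p - 4.63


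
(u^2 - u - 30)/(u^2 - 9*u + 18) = (u + 5)/(u - 3)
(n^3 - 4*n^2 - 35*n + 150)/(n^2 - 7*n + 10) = (n^2 + n - 30)/(n - 2)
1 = 1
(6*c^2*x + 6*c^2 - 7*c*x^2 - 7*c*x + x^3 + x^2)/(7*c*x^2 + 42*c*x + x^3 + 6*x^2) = (6*c^2*x + 6*c^2 - 7*c*x^2 - 7*c*x + x^3 + x^2)/(x*(7*c*x + 42*c + x^2 + 6*x))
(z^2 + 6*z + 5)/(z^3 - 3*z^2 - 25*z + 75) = (z + 1)/(z^2 - 8*z + 15)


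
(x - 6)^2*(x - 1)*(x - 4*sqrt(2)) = x^4 - 13*x^3 - 4*sqrt(2)*x^3 + 48*x^2 + 52*sqrt(2)*x^2 - 192*sqrt(2)*x - 36*x + 144*sqrt(2)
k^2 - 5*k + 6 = (k - 3)*(k - 2)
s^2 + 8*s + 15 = (s + 3)*(s + 5)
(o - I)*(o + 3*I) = o^2 + 2*I*o + 3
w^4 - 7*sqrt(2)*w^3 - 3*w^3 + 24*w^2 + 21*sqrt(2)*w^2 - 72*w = w*(w - 3)*(w - 4*sqrt(2))*(w - 3*sqrt(2))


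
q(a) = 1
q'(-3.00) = 0.00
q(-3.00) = 1.00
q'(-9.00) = 0.00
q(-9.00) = 1.00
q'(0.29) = 0.00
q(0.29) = 1.00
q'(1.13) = 0.00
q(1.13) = 1.00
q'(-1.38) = 0.00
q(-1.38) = 1.00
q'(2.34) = 0.00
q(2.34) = 1.00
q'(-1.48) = 0.00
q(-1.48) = 1.00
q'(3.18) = 0.00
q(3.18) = 1.00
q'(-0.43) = 0.00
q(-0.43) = 1.00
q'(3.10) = 0.00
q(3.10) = 1.00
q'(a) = 0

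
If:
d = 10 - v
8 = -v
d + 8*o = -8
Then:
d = 18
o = -13/4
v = -8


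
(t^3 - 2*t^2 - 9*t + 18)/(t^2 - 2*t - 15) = (t^2 - 5*t + 6)/(t - 5)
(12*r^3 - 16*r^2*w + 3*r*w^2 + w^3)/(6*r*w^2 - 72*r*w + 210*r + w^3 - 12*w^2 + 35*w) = (2*r^2 - 3*r*w + w^2)/(w^2 - 12*w + 35)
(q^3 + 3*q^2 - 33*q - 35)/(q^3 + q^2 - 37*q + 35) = (q + 1)/(q - 1)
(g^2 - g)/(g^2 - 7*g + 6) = g/(g - 6)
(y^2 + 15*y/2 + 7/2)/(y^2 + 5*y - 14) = (y + 1/2)/(y - 2)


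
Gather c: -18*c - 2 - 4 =-18*c - 6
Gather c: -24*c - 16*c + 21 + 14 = 35 - 40*c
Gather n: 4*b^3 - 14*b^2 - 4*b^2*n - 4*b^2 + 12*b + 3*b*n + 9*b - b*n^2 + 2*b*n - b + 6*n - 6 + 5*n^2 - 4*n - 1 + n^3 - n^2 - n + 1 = 4*b^3 - 18*b^2 + 20*b + n^3 + n^2*(4 - b) + n*(-4*b^2 + 5*b + 1) - 6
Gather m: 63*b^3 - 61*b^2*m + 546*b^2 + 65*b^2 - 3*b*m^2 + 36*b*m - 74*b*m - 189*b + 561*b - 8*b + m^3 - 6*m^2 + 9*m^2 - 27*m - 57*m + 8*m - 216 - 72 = 63*b^3 + 611*b^2 + 364*b + m^3 + m^2*(3 - 3*b) + m*(-61*b^2 - 38*b - 76) - 288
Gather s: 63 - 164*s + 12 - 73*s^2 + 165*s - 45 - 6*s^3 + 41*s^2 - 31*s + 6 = -6*s^3 - 32*s^2 - 30*s + 36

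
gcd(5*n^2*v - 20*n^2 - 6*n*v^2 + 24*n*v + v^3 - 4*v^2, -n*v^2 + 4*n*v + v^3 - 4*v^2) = -n*v + 4*n + v^2 - 4*v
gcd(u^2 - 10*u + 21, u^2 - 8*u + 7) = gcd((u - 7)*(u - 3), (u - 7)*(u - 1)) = u - 7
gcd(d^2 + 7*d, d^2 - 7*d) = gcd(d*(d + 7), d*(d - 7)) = d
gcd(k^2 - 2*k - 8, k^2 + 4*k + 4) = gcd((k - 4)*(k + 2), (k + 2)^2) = k + 2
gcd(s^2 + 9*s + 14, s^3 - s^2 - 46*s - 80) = s + 2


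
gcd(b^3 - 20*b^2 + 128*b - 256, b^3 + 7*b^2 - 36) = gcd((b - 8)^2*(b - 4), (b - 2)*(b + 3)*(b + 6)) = 1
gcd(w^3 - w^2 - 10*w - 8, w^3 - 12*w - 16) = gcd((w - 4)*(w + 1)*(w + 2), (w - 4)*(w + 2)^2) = w^2 - 2*w - 8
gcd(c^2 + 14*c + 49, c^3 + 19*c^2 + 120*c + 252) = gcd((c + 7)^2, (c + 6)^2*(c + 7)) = c + 7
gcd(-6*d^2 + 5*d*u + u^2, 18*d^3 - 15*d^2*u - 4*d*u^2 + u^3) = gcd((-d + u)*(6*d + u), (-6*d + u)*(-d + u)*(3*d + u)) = -d + u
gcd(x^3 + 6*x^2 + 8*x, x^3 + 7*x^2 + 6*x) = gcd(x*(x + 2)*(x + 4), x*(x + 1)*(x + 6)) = x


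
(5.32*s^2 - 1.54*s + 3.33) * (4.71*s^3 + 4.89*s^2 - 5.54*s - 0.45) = 25.0572*s^5 + 18.7614*s^4 - 21.3191*s^3 + 22.4213*s^2 - 17.7552*s - 1.4985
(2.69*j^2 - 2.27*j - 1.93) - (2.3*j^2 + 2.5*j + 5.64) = 0.39*j^2 - 4.77*j - 7.57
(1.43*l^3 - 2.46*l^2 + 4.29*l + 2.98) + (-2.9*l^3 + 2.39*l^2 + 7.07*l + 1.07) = -1.47*l^3 - 0.0699999999999998*l^2 + 11.36*l + 4.05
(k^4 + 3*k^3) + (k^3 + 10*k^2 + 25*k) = k^4 + 4*k^3 + 10*k^2 + 25*k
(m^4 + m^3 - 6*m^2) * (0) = 0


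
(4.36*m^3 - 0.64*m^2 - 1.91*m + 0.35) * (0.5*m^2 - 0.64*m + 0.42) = 2.18*m^5 - 3.1104*m^4 + 1.2858*m^3 + 1.1286*m^2 - 1.0262*m + 0.147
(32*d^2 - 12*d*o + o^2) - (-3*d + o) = 32*d^2 - 12*d*o + 3*d + o^2 - o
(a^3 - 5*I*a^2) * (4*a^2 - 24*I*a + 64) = 4*a^5 - 44*I*a^4 - 56*a^3 - 320*I*a^2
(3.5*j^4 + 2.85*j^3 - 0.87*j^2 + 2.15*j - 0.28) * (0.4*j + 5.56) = 1.4*j^5 + 20.6*j^4 + 15.498*j^3 - 3.9772*j^2 + 11.842*j - 1.5568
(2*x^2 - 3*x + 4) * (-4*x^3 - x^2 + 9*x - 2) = -8*x^5 + 10*x^4 + 5*x^3 - 35*x^2 + 42*x - 8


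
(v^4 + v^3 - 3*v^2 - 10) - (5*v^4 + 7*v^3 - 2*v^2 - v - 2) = -4*v^4 - 6*v^3 - v^2 + v - 8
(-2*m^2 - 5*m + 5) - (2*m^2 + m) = -4*m^2 - 6*m + 5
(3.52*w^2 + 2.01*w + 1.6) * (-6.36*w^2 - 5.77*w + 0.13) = -22.3872*w^4 - 33.094*w^3 - 21.3161*w^2 - 8.9707*w + 0.208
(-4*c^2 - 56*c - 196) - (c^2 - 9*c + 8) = -5*c^2 - 47*c - 204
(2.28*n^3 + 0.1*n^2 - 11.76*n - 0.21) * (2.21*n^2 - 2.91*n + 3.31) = 5.0388*n^5 - 6.4138*n^4 - 18.7338*n^3 + 34.0885*n^2 - 38.3145*n - 0.6951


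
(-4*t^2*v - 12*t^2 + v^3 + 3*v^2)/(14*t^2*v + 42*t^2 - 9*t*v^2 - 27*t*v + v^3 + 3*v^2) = (-2*t - v)/(7*t - v)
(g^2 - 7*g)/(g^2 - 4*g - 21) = g/(g + 3)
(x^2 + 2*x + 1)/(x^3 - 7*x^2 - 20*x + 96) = (x^2 + 2*x + 1)/(x^3 - 7*x^2 - 20*x + 96)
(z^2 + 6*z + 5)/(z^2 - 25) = (z + 1)/(z - 5)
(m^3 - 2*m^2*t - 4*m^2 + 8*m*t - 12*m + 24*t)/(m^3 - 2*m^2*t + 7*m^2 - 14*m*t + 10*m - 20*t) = (m - 6)/(m + 5)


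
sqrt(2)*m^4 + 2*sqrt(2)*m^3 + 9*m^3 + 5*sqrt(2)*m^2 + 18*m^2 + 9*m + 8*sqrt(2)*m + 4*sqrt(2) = (m + 1)^2*(m + 4*sqrt(2))*(sqrt(2)*m + 1)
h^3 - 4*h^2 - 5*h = h*(h - 5)*(h + 1)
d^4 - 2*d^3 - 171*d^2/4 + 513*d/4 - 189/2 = (d - 6)*(d - 3/2)^2*(d + 7)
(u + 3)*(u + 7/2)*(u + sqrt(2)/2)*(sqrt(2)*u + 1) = sqrt(2)*u^4 + 2*u^3 + 13*sqrt(2)*u^3/2 + 13*u^2 + 11*sqrt(2)*u^2 + 13*sqrt(2)*u/4 + 21*u + 21*sqrt(2)/4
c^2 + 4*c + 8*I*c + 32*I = (c + 4)*(c + 8*I)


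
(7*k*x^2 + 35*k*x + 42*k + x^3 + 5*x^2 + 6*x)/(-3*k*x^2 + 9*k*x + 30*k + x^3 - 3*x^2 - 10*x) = (7*k*x + 21*k + x^2 + 3*x)/(-3*k*x + 15*k + x^2 - 5*x)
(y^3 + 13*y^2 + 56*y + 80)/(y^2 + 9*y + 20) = y + 4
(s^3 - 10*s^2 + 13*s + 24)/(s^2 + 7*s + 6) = (s^2 - 11*s + 24)/(s + 6)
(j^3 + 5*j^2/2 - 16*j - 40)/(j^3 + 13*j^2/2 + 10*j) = (j - 4)/j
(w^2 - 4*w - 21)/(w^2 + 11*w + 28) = (w^2 - 4*w - 21)/(w^2 + 11*w + 28)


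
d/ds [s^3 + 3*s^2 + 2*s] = 3*s^2 + 6*s + 2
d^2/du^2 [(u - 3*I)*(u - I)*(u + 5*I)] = 6*u + 2*I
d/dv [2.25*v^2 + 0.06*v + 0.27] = 4.5*v + 0.06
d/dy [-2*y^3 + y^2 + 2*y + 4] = -6*y^2 + 2*y + 2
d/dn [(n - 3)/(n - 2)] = (n - 2)^(-2)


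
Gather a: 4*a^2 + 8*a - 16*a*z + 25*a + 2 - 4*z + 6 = 4*a^2 + a*(33 - 16*z) - 4*z + 8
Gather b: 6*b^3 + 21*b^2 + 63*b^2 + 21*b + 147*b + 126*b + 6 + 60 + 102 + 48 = 6*b^3 + 84*b^2 + 294*b + 216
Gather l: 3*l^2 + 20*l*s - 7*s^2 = 3*l^2 + 20*l*s - 7*s^2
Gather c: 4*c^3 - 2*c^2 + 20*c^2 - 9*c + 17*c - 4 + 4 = 4*c^3 + 18*c^2 + 8*c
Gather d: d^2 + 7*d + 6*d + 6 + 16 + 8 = d^2 + 13*d + 30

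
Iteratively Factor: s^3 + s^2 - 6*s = (s + 3)*(s^2 - 2*s) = (s - 2)*(s + 3)*(s)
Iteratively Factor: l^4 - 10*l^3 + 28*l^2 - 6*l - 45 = (l + 1)*(l^3 - 11*l^2 + 39*l - 45) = (l - 5)*(l + 1)*(l^2 - 6*l + 9) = (l - 5)*(l - 3)*(l + 1)*(l - 3)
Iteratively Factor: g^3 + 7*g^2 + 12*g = (g + 3)*(g^2 + 4*g) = g*(g + 3)*(g + 4)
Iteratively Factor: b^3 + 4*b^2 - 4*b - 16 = (b + 2)*(b^2 + 2*b - 8) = (b - 2)*(b + 2)*(b + 4)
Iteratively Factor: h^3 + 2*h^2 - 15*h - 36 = (h + 3)*(h^2 - h - 12) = (h + 3)^2*(h - 4)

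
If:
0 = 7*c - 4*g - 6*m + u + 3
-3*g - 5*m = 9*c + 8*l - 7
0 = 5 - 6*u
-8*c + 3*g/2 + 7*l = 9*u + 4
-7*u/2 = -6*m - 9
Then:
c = -4295/20556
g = 86891/41112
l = 78209/82224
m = -73/72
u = 5/6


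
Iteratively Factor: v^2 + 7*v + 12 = (v + 3)*(v + 4)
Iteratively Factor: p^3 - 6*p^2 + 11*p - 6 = (p - 1)*(p^2 - 5*p + 6) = (p - 2)*(p - 1)*(p - 3)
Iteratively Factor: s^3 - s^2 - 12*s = (s - 4)*(s^2 + 3*s) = s*(s - 4)*(s + 3)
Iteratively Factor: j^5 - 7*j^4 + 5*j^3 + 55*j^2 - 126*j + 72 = (j + 3)*(j^4 - 10*j^3 + 35*j^2 - 50*j + 24) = (j - 2)*(j + 3)*(j^3 - 8*j^2 + 19*j - 12) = (j - 2)*(j - 1)*(j + 3)*(j^2 - 7*j + 12) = (j - 3)*(j - 2)*(j - 1)*(j + 3)*(j - 4)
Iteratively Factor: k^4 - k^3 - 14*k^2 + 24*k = (k - 2)*(k^3 + k^2 - 12*k) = (k - 2)*(k + 4)*(k^2 - 3*k) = k*(k - 2)*(k + 4)*(k - 3)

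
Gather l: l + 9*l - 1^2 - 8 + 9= 10*l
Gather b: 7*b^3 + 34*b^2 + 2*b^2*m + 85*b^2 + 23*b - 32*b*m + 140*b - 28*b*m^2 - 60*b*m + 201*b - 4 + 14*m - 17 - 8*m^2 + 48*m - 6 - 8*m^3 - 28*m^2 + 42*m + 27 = 7*b^3 + b^2*(2*m + 119) + b*(-28*m^2 - 92*m + 364) - 8*m^3 - 36*m^2 + 104*m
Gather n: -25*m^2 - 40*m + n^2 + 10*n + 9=-25*m^2 - 40*m + n^2 + 10*n + 9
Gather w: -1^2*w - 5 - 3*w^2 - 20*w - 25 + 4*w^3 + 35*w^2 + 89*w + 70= 4*w^3 + 32*w^2 + 68*w + 40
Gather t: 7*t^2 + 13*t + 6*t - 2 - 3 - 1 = 7*t^2 + 19*t - 6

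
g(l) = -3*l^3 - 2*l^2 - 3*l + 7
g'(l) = -9*l^2 - 4*l - 3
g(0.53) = 4.40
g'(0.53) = -7.65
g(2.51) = -60.57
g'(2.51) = -69.74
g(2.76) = -79.59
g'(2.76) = -82.60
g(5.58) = -593.24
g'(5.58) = -305.55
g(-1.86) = 24.97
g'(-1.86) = -26.70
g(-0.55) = 8.54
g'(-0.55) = -3.52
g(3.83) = -202.37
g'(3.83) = -150.34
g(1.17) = -4.05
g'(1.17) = -20.00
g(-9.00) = 2059.00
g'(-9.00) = -696.00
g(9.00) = -2369.00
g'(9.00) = -768.00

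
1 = 1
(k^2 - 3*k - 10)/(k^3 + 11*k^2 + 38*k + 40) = (k - 5)/(k^2 + 9*k + 20)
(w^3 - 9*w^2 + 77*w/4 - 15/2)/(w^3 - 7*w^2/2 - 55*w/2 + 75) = (w - 1/2)/(w + 5)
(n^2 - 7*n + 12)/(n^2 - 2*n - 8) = (n - 3)/(n + 2)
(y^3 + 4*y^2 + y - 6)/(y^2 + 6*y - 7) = (y^2 + 5*y + 6)/(y + 7)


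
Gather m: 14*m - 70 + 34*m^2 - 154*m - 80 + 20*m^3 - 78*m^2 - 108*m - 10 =20*m^3 - 44*m^2 - 248*m - 160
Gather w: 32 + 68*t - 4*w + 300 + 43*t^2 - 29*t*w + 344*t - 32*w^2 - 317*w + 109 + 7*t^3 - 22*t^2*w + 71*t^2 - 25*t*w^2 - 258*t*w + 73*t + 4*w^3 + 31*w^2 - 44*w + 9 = 7*t^3 + 114*t^2 + 485*t + 4*w^3 + w^2*(-25*t - 1) + w*(-22*t^2 - 287*t - 365) + 450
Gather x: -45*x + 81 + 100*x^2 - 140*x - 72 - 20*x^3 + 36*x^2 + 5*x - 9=-20*x^3 + 136*x^2 - 180*x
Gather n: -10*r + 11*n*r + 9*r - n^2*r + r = -n^2*r + 11*n*r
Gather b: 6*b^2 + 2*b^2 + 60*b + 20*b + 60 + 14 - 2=8*b^2 + 80*b + 72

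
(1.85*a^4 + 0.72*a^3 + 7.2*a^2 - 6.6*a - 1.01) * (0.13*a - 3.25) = 0.2405*a^5 - 5.9189*a^4 - 1.404*a^3 - 24.258*a^2 + 21.3187*a + 3.2825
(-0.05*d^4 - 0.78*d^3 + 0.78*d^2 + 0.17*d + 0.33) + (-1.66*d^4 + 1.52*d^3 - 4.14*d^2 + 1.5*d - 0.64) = -1.71*d^4 + 0.74*d^3 - 3.36*d^2 + 1.67*d - 0.31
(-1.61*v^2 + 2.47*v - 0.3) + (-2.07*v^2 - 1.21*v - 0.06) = -3.68*v^2 + 1.26*v - 0.36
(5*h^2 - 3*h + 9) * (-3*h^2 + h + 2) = -15*h^4 + 14*h^3 - 20*h^2 + 3*h + 18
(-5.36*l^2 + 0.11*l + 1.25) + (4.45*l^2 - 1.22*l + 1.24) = -0.91*l^2 - 1.11*l + 2.49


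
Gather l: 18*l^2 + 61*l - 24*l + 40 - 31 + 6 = 18*l^2 + 37*l + 15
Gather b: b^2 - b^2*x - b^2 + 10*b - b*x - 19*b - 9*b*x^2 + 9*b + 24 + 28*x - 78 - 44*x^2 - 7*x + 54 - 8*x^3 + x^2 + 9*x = -b^2*x + b*(-9*x^2 - x) - 8*x^3 - 43*x^2 + 30*x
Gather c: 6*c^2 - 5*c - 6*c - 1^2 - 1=6*c^2 - 11*c - 2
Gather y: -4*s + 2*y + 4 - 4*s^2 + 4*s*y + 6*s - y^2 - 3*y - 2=-4*s^2 + 2*s - y^2 + y*(4*s - 1) + 2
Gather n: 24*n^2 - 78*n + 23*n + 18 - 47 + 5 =24*n^2 - 55*n - 24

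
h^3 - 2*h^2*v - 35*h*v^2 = h*(h - 7*v)*(h + 5*v)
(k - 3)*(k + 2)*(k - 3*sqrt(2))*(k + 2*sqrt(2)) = k^4 - sqrt(2)*k^3 - k^3 - 18*k^2 + sqrt(2)*k^2 + 6*sqrt(2)*k + 12*k + 72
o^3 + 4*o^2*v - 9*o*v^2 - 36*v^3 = (o - 3*v)*(o + 3*v)*(o + 4*v)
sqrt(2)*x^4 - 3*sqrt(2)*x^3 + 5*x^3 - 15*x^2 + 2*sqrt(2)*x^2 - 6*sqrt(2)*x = x*(x - 3)*(x + 2*sqrt(2))*(sqrt(2)*x + 1)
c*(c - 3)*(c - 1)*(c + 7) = c^4 + 3*c^3 - 25*c^2 + 21*c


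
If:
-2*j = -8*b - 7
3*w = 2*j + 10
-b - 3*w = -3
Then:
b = -14/9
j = -49/18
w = 41/27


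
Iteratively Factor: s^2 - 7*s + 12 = (s - 3)*(s - 4)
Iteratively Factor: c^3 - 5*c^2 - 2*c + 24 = (c - 3)*(c^2 - 2*c - 8) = (c - 3)*(c + 2)*(c - 4)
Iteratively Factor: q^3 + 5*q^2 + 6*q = (q + 3)*(q^2 + 2*q) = (q + 2)*(q + 3)*(q)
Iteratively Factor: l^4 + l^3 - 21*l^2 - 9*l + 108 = (l + 4)*(l^3 - 3*l^2 - 9*l + 27) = (l + 3)*(l + 4)*(l^2 - 6*l + 9) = (l - 3)*(l + 3)*(l + 4)*(l - 3)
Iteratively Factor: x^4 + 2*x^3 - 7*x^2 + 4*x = (x - 1)*(x^3 + 3*x^2 - 4*x) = (x - 1)*(x + 4)*(x^2 - x) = x*(x - 1)*(x + 4)*(x - 1)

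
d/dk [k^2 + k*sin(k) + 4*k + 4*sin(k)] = k*cos(k) + 2*k + sin(k) + 4*cos(k) + 4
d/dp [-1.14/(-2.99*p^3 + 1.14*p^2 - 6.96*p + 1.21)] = (-10.2258*p^2 + 2.5992*p - 7.9344)/(2.99*p^3 - 1.14*p^2 + 6.96*p - 1.21)^2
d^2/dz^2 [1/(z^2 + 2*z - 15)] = 2*(-z^2 - 2*z + 4*(z + 1)^2 + 15)/(z^2 + 2*z - 15)^3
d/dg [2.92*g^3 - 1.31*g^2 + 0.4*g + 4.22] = 8.76*g^2 - 2.62*g + 0.4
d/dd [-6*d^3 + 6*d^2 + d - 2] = -18*d^2 + 12*d + 1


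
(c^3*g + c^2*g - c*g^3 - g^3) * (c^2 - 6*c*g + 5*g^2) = c^5*g - 6*c^4*g^2 + c^4*g + 4*c^3*g^3 - 6*c^3*g^2 + 6*c^2*g^4 + 4*c^2*g^3 - 5*c*g^5 + 6*c*g^4 - 5*g^5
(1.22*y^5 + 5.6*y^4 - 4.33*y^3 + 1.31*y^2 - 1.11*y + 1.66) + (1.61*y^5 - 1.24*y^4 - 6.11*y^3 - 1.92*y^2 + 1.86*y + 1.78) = 2.83*y^5 + 4.36*y^4 - 10.44*y^3 - 0.61*y^2 + 0.75*y + 3.44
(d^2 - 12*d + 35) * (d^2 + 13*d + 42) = d^4 + d^3 - 79*d^2 - 49*d + 1470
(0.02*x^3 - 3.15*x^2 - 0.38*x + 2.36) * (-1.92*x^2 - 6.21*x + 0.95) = -0.0384*x^5 + 5.9238*x^4 + 20.3101*x^3 - 5.1639*x^2 - 15.0166*x + 2.242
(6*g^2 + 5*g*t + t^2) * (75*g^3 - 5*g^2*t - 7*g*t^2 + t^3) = 450*g^5 + 345*g^4*t + 8*g^3*t^2 - 34*g^2*t^3 - 2*g*t^4 + t^5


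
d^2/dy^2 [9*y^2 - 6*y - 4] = 18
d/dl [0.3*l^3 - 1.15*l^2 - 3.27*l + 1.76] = 0.9*l^2 - 2.3*l - 3.27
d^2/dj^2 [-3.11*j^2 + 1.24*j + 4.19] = -6.22000000000000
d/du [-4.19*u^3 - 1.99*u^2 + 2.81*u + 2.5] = -12.57*u^2 - 3.98*u + 2.81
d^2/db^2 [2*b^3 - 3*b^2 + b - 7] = 12*b - 6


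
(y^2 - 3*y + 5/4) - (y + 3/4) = y^2 - 4*y + 1/2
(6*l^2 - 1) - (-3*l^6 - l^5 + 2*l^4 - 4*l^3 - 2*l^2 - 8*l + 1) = 3*l^6 + l^5 - 2*l^4 + 4*l^3 + 8*l^2 + 8*l - 2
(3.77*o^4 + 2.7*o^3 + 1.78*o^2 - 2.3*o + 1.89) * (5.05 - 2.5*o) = -9.425*o^5 + 12.2885*o^4 + 9.185*o^3 + 14.739*o^2 - 16.34*o + 9.5445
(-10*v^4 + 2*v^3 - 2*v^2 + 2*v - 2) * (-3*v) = 30*v^5 - 6*v^4 + 6*v^3 - 6*v^2 + 6*v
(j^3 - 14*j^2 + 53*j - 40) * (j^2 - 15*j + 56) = j^5 - 29*j^4 + 319*j^3 - 1619*j^2 + 3568*j - 2240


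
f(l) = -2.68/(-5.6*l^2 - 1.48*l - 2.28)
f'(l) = -2.68*(11.2*l + 1.48)/(-5.6*l^2 - 1.48*l - 2.28)^2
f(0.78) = 0.39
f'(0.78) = -0.58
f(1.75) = 0.12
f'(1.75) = -0.12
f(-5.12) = 0.02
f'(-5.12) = 0.01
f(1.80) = 0.12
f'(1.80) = -0.11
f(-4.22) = 0.03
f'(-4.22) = 0.01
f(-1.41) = 0.24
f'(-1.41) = 0.30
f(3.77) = 0.03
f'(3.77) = -0.02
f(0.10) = 1.08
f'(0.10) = -1.13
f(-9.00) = 0.01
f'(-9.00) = 0.00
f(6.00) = 0.01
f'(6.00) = -0.00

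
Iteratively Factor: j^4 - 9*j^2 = (j + 3)*(j^3 - 3*j^2) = j*(j + 3)*(j^2 - 3*j) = j^2*(j + 3)*(j - 3)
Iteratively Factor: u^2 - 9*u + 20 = (u - 5)*(u - 4)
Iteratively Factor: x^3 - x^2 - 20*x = (x)*(x^2 - x - 20) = x*(x - 5)*(x + 4)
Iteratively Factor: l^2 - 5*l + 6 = (l - 2)*(l - 3)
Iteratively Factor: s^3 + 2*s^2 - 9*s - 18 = (s + 3)*(s^2 - s - 6) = (s - 3)*(s + 3)*(s + 2)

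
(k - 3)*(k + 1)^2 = k^3 - k^2 - 5*k - 3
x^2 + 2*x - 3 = (x - 1)*(x + 3)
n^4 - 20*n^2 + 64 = (n - 4)*(n - 2)*(n + 2)*(n + 4)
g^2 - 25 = (g - 5)*(g + 5)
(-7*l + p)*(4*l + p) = -28*l^2 - 3*l*p + p^2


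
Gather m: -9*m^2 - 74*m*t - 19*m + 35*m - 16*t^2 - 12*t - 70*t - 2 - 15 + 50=-9*m^2 + m*(16 - 74*t) - 16*t^2 - 82*t + 33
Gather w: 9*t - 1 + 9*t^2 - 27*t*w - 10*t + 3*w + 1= 9*t^2 - t + w*(3 - 27*t)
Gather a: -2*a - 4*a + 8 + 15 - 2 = 21 - 6*a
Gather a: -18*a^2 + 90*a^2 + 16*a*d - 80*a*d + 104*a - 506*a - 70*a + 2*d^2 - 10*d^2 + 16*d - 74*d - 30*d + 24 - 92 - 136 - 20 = 72*a^2 + a*(-64*d - 472) - 8*d^2 - 88*d - 224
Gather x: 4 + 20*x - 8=20*x - 4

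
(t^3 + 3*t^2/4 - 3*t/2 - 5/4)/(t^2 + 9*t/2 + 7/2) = (4*t^2 - t - 5)/(2*(2*t + 7))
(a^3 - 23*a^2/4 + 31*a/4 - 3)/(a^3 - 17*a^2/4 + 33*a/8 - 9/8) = 2*(a^2 - 5*a + 4)/(2*a^2 - 7*a + 3)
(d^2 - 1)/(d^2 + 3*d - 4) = (d + 1)/(d + 4)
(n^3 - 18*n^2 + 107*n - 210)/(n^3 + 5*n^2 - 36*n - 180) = (n^2 - 12*n + 35)/(n^2 + 11*n + 30)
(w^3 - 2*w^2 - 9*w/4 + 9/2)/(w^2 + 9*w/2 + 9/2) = (w^2 - 7*w/2 + 3)/(w + 3)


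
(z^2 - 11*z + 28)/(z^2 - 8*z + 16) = (z - 7)/(z - 4)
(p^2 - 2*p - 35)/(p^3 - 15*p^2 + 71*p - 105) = (p + 5)/(p^2 - 8*p + 15)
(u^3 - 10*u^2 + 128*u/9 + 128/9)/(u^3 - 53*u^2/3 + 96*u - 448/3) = (u + 2/3)/(u - 7)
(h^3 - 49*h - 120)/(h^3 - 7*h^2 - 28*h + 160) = (h + 3)/(h - 4)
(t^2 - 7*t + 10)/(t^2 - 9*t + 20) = (t - 2)/(t - 4)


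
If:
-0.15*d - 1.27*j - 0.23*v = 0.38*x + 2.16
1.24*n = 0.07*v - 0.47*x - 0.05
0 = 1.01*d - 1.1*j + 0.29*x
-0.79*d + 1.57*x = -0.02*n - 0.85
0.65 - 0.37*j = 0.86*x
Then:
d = 1.41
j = 1.34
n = -1.12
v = -17.99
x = 0.18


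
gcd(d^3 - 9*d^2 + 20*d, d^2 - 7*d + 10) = d - 5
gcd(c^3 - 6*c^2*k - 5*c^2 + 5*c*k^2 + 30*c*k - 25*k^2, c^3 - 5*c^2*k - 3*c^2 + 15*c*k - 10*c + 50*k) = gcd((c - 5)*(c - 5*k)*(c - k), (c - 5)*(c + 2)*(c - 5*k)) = c^2 - 5*c*k - 5*c + 25*k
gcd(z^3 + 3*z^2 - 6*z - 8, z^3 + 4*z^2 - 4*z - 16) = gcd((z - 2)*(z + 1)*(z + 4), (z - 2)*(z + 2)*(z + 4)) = z^2 + 2*z - 8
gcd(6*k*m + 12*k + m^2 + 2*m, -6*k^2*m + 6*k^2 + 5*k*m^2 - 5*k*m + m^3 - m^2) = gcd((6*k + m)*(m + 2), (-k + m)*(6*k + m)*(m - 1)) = 6*k + m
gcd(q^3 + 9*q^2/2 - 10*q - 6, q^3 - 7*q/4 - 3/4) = q + 1/2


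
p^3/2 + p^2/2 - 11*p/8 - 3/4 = (p/2 + 1)*(p - 3/2)*(p + 1/2)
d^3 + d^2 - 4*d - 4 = (d - 2)*(d + 1)*(d + 2)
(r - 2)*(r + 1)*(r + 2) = r^3 + r^2 - 4*r - 4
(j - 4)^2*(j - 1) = j^3 - 9*j^2 + 24*j - 16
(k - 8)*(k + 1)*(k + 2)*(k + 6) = k^4 + k^3 - 52*k^2 - 148*k - 96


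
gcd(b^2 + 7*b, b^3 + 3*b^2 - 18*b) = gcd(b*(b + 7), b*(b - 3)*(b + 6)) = b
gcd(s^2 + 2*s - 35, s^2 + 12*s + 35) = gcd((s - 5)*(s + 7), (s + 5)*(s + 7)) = s + 7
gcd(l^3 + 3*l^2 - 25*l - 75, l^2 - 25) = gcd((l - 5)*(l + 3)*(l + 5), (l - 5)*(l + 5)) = l^2 - 25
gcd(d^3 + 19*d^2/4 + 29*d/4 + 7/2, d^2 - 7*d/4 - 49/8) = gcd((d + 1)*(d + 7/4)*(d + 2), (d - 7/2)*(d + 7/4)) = d + 7/4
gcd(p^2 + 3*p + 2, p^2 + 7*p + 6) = p + 1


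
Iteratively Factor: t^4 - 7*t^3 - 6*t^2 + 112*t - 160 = (t - 2)*(t^3 - 5*t^2 - 16*t + 80) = (t - 5)*(t - 2)*(t^2 - 16) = (t - 5)*(t - 4)*(t - 2)*(t + 4)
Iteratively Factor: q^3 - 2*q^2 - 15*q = (q - 5)*(q^2 + 3*q) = q*(q - 5)*(q + 3)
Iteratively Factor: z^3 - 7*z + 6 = (z - 1)*(z^2 + z - 6) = (z - 1)*(z + 3)*(z - 2)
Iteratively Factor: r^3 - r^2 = (r)*(r^2 - r) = r^2*(r - 1)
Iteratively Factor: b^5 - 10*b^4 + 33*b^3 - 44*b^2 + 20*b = (b - 1)*(b^4 - 9*b^3 + 24*b^2 - 20*b) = (b - 2)*(b - 1)*(b^3 - 7*b^2 + 10*b) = (b - 5)*(b - 2)*(b - 1)*(b^2 - 2*b) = b*(b - 5)*(b - 2)*(b - 1)*(b - 2)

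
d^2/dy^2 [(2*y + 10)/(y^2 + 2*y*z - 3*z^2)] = 4*(4*(y + 5)*(y + z)^2 - (3*y + 2*z + 5)*(y^2 + 2*y*z - 3*z^2))/(y^2 + 2*y*z - 3*z^2)^3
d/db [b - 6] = 1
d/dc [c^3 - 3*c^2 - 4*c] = 3*c^2 - 6*c - 4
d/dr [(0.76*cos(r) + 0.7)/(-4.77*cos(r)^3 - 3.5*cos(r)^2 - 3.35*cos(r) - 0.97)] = -(7.2504*cos(r)^3 + 12.677*cos(r)^2 + 4.90000000000001*cos(r) + 1.6078)*sin(r)/(4.77*cos(r)^3 + 3.5*cos(r)^2 + 3.35*cos(r) + 0.97)^2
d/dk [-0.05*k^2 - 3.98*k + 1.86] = -0.1*k - 3.98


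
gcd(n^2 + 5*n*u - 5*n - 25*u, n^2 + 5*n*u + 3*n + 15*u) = n + 5*u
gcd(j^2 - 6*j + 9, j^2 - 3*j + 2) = 1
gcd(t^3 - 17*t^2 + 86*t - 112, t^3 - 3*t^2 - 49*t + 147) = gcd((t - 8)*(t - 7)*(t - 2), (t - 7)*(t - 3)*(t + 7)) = t - 7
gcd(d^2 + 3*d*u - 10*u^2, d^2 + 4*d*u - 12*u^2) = -d + 2*u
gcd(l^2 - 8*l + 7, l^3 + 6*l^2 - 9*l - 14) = 1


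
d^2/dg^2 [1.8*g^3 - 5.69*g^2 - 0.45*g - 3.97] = 10.8*g - 11.38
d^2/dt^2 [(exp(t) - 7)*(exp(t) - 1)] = 4*(exp(t) - 2)*exp(t)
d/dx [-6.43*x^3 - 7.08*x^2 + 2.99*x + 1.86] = -19.29*x^2 - 14.16*x + 2.99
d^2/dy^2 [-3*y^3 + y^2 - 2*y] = 2 - 18*y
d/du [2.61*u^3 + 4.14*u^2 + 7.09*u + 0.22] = 7.83*u^2 + 8.28*u + 7.09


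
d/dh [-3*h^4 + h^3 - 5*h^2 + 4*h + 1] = -12*h^3 + 3*h^2 - 10*h + 4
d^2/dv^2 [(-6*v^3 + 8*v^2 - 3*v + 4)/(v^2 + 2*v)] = 2*(-43*v^3 + 12*v^2 + 24*v + 16)/(v^3*(v^3 + 6*v^2 + 12*v + 8))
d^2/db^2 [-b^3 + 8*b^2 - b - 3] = 16 - 6*b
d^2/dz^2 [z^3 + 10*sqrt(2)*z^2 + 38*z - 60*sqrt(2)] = 6*z + 20*sqrt(2)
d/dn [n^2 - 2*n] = 2*n - 2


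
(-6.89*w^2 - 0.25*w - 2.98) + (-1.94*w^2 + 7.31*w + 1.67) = -8.83*w^2 + 7.06*w - 1.31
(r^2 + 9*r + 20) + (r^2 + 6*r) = 2*r^2 + 15*r + 20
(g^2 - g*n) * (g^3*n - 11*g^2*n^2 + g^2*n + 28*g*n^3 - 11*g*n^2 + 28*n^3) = g^5*n - 12*g^4*n^2 + g^4*n + 39*g^3*n^3 - 12*g^3*n^2 - 28*g^2*n^4 + 39*g^2*n^3 - 28*g*n^4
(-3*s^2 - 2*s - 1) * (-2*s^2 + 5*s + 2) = 6*s^4 - 11*s^3 - 14*s^2 - 9*s - 2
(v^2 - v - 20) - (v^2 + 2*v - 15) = -3*v - 5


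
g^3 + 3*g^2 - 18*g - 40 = (g - 4)*(g + 2)*(g + 5)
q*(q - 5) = q^2 - 5*q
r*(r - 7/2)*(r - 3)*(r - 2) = r^4 - 17*r^3/2 + 47*r^2/2 - 21*r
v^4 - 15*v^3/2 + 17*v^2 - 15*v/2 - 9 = (v - 3)^2*(v - 2)*(v + 1/2)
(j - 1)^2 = j^2 - 2*j + 1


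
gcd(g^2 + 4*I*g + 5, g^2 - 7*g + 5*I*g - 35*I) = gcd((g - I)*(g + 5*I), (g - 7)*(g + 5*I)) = g + 5*I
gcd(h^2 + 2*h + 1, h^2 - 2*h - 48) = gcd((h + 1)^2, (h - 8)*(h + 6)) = 1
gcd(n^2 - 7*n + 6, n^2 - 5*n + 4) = n - 1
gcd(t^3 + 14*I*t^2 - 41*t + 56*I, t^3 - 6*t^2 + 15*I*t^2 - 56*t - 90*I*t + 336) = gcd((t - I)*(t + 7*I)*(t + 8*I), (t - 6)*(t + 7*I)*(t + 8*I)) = t^2 + 15*I*t - 56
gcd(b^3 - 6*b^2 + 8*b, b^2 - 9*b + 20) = b - 4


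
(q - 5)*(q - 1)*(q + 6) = q^3 - 31*q + 30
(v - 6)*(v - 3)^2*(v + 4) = v^4 - 8*v^3 - 3*v^2 + 126*v - 216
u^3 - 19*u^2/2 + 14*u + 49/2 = (u - 7)*(u - 7/2)*(u + 1)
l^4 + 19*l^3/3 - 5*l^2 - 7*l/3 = l*(l - 1)*(l + 1/3)*(l + 7)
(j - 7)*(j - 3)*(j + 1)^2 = j^4 - 8*j^3 + 2*j^2 + 32*j + 21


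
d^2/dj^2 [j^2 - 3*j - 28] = 2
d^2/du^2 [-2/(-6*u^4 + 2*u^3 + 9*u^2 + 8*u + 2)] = 4*(3*(-12*u^2 + 2*u + 3)*(-6*u^4 + 2*u^3 + 9*u^2 + 8*u + 2) - 4*(-12*u^3 + 3*u^2 + 9*u + 4)^2)/(-6*u^4 + 2*u^3 + 9*u^2 + 8*u + 2)^3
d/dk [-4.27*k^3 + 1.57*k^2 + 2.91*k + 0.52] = -12.81*k^2 + 3.14*k + 2.91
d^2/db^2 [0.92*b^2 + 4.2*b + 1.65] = 1.84000000000000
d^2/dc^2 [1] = 0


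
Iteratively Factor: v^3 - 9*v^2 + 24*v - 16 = (v - 4)*(v^2 - 5*v + 4) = (v - 4)^2*(v - 1)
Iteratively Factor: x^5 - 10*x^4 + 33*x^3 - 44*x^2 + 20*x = (x - 2)*(x^4 - 8*x^3 + 17*x^2 - 10*x) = (x - 2)*(x - 1)*(x^3 - 7*x^2 + 10*x) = (x - 2)^2*(x - 1)*(x^2 - 5*x) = x*(x - 2)^2*(x - 1)*(x - 5)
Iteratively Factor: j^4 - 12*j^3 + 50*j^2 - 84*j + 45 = (j - 1)*(j^3 - 11*j^2 + 39*j - 45) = (j - 3)*(j - 1)*(j^2 - 8*j + 15) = (j - 5)*(j - 3)*(j - 1)*(j - 3)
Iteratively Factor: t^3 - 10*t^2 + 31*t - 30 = (t - 2)*(t^2 - 8*t + 15) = (t - 3)*(t - 2)*(t - 5)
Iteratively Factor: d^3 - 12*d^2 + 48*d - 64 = (d - 4)*(d^2 - 8*d + 16) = (d - 4)^2*(d - 4)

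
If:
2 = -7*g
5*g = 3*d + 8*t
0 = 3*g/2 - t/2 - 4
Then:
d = 162/7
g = -2/7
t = -62/7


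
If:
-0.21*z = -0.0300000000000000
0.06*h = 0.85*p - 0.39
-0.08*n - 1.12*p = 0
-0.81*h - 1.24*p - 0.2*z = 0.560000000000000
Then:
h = -1.29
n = -5.15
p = 0.37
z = 0.14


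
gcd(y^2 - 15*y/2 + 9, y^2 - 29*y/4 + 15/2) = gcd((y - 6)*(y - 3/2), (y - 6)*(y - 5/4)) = y - 6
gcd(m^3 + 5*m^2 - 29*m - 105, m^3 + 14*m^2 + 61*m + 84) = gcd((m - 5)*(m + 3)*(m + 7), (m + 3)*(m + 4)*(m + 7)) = m^2 + 10*m + 21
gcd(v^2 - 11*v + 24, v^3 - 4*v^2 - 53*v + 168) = v^2 - 11*v + 24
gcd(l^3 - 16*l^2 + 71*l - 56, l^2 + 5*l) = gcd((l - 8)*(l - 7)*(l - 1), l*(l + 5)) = 1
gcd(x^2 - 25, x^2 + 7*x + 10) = x + 5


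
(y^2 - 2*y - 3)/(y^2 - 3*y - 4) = (y - 3)/(y - 4)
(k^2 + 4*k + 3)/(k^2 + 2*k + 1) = (k + 3)/(k + 1)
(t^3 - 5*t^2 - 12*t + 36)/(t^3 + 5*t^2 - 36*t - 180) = (t^2 + t - 6)/(t^2 + 11*t + 30)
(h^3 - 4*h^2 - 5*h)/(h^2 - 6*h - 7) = h*(h - 5)/(h - 7)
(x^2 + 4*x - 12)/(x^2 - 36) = (x - 2)/(x - 6)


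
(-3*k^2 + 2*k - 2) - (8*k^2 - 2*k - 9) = -11*k^2 + 4*k + 7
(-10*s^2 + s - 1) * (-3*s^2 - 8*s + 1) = 30*s^4 + 77*s^3 - 15*s^2 + 9*s - 1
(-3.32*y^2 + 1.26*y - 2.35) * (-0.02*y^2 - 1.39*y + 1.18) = 0.0664*y^4 + 4.5896*y^3 - 5.622*y^2 + 4.7533*y - 2.773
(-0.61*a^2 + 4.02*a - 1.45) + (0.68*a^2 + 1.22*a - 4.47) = 0.0700000000000001*a^2 + 5.24*a - 5.92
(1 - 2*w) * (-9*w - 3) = 18*w^2 - 3*w - 3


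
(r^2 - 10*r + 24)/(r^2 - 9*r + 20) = (r - 6)/(r - 5)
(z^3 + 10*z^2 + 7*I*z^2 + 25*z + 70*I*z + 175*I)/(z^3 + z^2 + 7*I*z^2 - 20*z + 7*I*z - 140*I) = (z + 5)/(z - 4)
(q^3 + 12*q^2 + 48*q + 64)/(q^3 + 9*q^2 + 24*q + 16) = (q + 4)/(q + 1)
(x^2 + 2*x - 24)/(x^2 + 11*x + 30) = (x - 4)/(x + 5)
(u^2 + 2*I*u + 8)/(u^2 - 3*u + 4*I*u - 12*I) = (u - 2*I)/(u - 3)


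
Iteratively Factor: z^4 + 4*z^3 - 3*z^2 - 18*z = (z - 2)*(z^3 + 6*z^2 + 9*z) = z*(z - 2)*(z^2 + 6*z + 9) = z*(z - 2)*(z + 3)*(z + 3)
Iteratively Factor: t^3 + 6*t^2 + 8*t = (t + 2)*(t^2 + 4*t) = (t + 2)*(t + 4)*(t)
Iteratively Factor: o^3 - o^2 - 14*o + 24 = (o - 3)*(o^2 + 2*o - 8) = (o - 3)*(o + 4)*(o - 2)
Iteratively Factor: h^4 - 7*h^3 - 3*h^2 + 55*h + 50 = (h - 5)*(h^3 - 2*h^2 - 13*h - 10) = (h - 5)^2*(h^2 + 3*h + 2) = (h - 5)^2*(h + 2)*(h + 1)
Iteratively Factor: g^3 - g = (g - 1)*(g^2 + g) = g*(g - 1)*(g + 1)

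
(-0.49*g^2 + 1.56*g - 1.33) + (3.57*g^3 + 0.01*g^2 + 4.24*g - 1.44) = 3.57*g^3 - 0.48*g^2 + 5.8*g - 2.77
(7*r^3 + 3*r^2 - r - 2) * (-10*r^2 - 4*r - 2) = -70*r^5 - 58*r^4 - 16*r^3 + 18*r^2 + 10*r + 4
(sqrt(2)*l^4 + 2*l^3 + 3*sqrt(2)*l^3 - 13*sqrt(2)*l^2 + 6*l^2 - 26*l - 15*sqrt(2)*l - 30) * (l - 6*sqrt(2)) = sqrt(2)*l^5 - 10*l^4 + 3*sqrt(2)*l^4 - 25*sqrt(2)*l^3 - 30*l^3 - 51*sqrt(2)*l^2 + 130*l^2 + 150*l + 156*sqrt(2)*l + 180*sqrt(2)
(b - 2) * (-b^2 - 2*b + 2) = -b^3 + 6*b - 4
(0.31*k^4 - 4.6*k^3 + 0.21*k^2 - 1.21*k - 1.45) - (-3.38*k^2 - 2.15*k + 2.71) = 0.31*k^4 - 4.6*k^3 + 3.59*k^2 + 0.94*k - 4.16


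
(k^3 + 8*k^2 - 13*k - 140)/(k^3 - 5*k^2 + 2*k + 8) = (k^2 + 12*k + 35)/(k^2 - k - 2)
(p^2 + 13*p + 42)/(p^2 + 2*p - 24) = (p + 7)/(p - 4)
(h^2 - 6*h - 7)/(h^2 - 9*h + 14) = (h + 1)/(h - 2)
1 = 1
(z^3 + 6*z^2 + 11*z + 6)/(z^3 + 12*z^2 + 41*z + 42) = (z + 1)/(z + 7)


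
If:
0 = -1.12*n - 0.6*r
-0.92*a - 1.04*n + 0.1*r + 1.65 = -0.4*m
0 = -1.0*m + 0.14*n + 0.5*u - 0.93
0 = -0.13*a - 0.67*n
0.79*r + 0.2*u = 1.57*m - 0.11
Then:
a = 3.13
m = 1.21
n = -0.61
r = 1.13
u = 4.44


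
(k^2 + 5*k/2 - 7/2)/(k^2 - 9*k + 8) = (k + 7/2)/(k - 8)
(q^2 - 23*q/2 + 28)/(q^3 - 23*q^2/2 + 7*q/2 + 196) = (2*q - 7)/(2*q^2 - 7*q - 49)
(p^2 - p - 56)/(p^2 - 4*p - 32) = (p + 7)/(p + 4)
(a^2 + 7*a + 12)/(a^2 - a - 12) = (a + 4)/(a - 4)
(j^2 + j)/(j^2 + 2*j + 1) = j/(j + 1)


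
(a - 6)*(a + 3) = a^2 - 3*a - 18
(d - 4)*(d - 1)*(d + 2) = d^3 - 3*d^2 - 6*d + 8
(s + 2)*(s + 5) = s^2 + 7*s + 10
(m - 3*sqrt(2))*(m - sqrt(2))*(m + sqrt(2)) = m^3 - 3*sqrt(2)*m^2 - 2*m + 6*sqrt(2)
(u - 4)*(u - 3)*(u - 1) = u^3 - 8*u^2 + 19*u - 12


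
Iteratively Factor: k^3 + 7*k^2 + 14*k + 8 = (k + 4)*(k^2 + 3*k + 2) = (k + 2)*(k + 4)*(k + 1)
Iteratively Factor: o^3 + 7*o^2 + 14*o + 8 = (o + 4)*(o^2 + 3*o + 2) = (o + 1)*(o + 4)*(o + 2)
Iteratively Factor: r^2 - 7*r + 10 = (r - 5)*(r - 2)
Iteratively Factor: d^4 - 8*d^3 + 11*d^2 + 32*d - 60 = (d - 3)*(d^3 - 5*d^2 - 4*d + 20) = (d - 3)*(d - 2)*(d^2 - 3*d - 10) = (d - 5)*(d - 3)*(d - 2)*(d + 2)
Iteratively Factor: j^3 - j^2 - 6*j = (j)*(j^2 - j - 6) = j*(j - 3)*(j + 2)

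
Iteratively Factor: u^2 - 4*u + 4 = (u - 2)*(u - 2)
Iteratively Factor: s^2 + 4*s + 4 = (s + 2)*(s + 2)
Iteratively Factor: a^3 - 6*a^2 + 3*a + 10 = (a - 5)*(a^2 - a - 2) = (a - 5)*(a + 1)*(a - 2)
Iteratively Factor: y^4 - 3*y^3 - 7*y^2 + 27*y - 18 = (y - 2)*(y^3 - y^2 - 9*y + 9) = (y - 3)*(y - 2)*(y^2 + 2*y - 3) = (y - 3)*(y - 2)*(y - 1)*(y + 3)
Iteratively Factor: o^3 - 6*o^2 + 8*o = (o - 2)*(o^2 - 4*o) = (o - 4)*(o - 2)*(o)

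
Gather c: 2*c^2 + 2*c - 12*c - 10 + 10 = 2*c^2 - 10*c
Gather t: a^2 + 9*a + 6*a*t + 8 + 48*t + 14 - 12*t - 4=a^2 + 9*a + t*(6*a + 36) + 18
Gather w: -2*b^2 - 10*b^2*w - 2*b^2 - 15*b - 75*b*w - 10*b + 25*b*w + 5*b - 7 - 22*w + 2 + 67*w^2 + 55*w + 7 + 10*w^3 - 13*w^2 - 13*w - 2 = -4*b^2 - 20*b + 10*w^3 + 54*w^2 + w*(-10*b^2 - 50*b + 20)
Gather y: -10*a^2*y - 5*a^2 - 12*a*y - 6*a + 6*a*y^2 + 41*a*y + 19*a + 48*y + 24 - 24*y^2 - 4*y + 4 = -5*a^2 + 13*a + y^2*(6*a - 24) + y*(-10*a^2 + 29*a + 44) + 28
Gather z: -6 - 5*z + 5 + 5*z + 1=0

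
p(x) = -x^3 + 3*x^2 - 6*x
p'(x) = -3*x^2 + 6*x - 6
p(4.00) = -40.00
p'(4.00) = -30.00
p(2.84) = -15.75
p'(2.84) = -13.16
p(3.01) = -18.15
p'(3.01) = -15.12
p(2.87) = -16.15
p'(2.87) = -13.49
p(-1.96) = 30.81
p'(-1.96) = -29.28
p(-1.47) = 18.48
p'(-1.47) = -21.30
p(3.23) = -21.78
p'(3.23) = -17.92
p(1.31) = -4.96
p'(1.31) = -3.29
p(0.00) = 0.00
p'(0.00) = -6.00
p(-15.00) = 4140.00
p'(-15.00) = -771.00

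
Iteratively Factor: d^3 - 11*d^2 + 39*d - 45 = (d - 3)*(d^2 - 8*d + 15) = (d - 5)*(d - 3)*(d - 3)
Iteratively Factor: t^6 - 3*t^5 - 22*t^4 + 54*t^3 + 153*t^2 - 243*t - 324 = (t + 3)*(t^5 - 6*t^4 - 4*t^3 + 66*t^2 - 45*t - 108) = (t + 3)^2*(t^4 - 9*t^3 + 23*t^2 - 3*t - 36) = (t - 3)*(t + 3)^2*(t^3 - 6*t^2 + 5*t + 12) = (t - 3)^2*(t + 3)^2*(t^2 - 3*t - 4) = (t - 4)*(t - 3)^2*(t + 3)^2*(t + 1)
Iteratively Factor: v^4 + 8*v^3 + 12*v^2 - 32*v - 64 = (v + 4)*(v^3 + 4*v^2 - 4*v - 16) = (v + 2)*(v + 4)*(v^2 + 2*v - 8) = (v - 2)*(v + 2)*(v + 4)*(v + 4)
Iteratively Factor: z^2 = (z)*(z)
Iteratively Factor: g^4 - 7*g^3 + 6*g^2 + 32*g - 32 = (g - 1)*(g^3 - 6*g^2 + 32) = (g - 4)*(g - 1)*(g^2 - 2*g - 8) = (g - 4)^2*(g - 1)*(g + 2)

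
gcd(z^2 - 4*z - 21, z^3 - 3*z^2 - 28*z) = z - 7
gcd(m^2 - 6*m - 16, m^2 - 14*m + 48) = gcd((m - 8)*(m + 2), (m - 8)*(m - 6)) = m - 8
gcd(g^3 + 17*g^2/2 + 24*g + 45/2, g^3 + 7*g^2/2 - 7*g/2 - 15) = g^2 + 11*g/2 + 15/2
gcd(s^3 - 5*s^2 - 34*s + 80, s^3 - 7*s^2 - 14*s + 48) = s^2 - 10*s + 16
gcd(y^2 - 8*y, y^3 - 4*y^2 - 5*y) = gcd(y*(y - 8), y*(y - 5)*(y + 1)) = y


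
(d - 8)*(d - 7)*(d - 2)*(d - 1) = d^4 - 18*d^3 + 103*d^2 - 198*d + 112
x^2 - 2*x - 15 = (x - 5)*(x + 3)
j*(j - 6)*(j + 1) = j^3 - 5*j^2 - 6*j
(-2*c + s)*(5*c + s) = -10*c^2 + 3*c*s + s^2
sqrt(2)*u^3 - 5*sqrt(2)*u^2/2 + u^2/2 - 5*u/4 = u*(u - 5/2)*(sqrt(2)*u + 1/2)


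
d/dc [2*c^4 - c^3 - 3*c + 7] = 8*c^3 - 3*c^2 - 3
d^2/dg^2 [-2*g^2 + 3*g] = -4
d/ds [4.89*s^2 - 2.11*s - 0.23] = 9.78*s - 2.11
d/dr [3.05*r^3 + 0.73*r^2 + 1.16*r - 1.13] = 9.15*r^2 + 1.46*r + 1.16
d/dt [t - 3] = 1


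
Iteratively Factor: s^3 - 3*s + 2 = (s + 2)*(s^2 - 2*s + 1) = (s - 1)*(s + 2)*(s - 1)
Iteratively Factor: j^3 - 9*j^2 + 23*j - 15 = (j - 5)*(j^2 - 4*j + 3) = (j - 5)*(j - 3)*(j - 1)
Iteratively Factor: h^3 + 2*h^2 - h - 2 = (h - 1)*(h^2 + 3*h + 2) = (h - 1)*(h + 2)*(h + 1)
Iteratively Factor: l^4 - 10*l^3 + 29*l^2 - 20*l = (l - 5)*(l^3 - 5*l^2 + 4*l) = l*(l - 5)*(l^2 - 5*l + 4) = l*(l - 5)*(l - 4)*(l - 1)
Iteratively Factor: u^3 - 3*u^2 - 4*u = (u)*(u^2 - 3*u - 4) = u*(u - 4)*(u + 1)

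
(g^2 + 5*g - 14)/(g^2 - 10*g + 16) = (g + 7)/(g - 8)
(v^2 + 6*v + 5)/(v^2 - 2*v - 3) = (v + 5)/(v - 3)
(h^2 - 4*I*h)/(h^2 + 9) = h*(h - 4*I)/(h^2 + 9)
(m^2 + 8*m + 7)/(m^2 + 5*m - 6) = (m^2 + 8*m + 7)/(m^2 + 5*m - 6)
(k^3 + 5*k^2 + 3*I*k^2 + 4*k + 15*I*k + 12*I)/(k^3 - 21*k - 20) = (k + 3*I)/(k - 5)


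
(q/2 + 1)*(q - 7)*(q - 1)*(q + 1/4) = q^4/2 - 23*q^3/8 - 21*q^2/4 + 47*q/8 + 7/4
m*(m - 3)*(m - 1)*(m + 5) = m^4 + m^3 - 17*m^2 + 15*m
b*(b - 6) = b^2 - 6*b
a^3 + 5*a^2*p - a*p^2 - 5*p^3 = (a - p)*(a + p)*(a + 5*p)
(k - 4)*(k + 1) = k^2 - 3*k - 4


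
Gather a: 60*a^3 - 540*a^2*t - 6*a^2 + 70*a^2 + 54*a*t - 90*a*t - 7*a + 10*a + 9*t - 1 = 60*a^3 + a^2*(64 - 540*t) + a*(3 - 36*t) + 9*t - 1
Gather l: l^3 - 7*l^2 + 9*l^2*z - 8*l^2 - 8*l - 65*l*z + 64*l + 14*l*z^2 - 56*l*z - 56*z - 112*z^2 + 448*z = l^3 + l^2*(9*z - 15) + l*(14*z^2 - 121*z + 56) - 112*z^2 + 392*z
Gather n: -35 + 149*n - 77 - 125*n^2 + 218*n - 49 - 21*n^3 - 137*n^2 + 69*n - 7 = -21*n^3 - 262*n^2 + 436*n - 168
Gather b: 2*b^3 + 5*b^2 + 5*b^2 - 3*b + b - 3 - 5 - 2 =2*b^3 + 10*b^2 - 2*b - 10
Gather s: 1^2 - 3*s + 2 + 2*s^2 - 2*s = 2*s^2 - 5*s + 3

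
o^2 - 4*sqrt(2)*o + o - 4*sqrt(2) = (o + 1)*(o - 4*sqrt(2))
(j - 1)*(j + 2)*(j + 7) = j^3 + 8*j^2 + 5*j - 14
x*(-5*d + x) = -5*d*x + x^2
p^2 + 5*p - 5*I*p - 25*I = (p + 5)*(p - 5*I)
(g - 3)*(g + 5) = g^2 + 2*g - 15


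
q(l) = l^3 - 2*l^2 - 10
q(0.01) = -10.00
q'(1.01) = -0.98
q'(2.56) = 9.42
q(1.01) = -11.01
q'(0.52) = -1.27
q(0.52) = -10.40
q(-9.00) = -901.00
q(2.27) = -8.61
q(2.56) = -6.33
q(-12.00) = -2026.00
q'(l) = 3*l^2 - 4*l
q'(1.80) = 2.52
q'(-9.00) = 279.00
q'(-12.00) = 480.00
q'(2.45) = 8.21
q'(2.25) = 6.19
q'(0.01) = -0.04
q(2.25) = -8.73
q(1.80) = -10.65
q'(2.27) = 6.38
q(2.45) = -7.30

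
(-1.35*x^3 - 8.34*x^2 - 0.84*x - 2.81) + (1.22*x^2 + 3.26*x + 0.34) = -1.35*x^3 - 7.12*x^2 + 2.42*x - 2.47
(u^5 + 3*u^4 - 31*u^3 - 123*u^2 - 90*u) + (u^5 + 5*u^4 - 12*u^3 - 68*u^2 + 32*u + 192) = 2*u^5 + 8*u^4 - 43*u^3 - 191*u^2 - 58*u + 192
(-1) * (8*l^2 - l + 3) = -8*l^2 + l - 3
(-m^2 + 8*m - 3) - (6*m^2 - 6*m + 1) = -7*m^2 + 14*m - 4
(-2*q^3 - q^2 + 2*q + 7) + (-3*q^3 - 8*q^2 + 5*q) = -5*q^3 - 9*q^2 + 7*q + 7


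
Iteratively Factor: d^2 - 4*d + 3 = (d - 3)*(d - 1)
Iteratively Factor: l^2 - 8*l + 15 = (l - 5)*(l - 3)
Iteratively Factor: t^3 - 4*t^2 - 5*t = (t - 5)*(t^2 + t) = (t - 5)*(t + 1)*(t)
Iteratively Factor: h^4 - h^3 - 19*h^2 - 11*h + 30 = (h - 1)*(h^3 - 19*h - 30) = (h - 1)*(h + 2)*(h^2 - 2*h - 15) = (h - 5)*(h - 1)*(h + 2)*(h + 3)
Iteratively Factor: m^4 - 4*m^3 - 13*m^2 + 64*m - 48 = (m - 1)*(m^3 - 3*m^2 - 16*m + 48) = (m - 3)*(m - 1)*(m^2 - 16) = (m - 3)*(m - 1)*(m + 4)*(m - 4)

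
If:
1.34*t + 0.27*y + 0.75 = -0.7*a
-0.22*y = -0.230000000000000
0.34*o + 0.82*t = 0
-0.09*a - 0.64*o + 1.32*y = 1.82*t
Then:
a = -29.27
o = -35.02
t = 14.52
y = 1.05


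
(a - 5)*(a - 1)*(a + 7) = a^3 + a^2 - 37*a + 35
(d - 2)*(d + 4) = d^2 + 2*d - 8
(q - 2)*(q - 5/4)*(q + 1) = q^3 - 9*q^2/4 - 3*q/4 + 5/2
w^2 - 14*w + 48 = (w - 8)*(w - 6)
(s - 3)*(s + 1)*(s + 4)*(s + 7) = s^4 + 9*s^3 + 3*s^2 - 89*s - 84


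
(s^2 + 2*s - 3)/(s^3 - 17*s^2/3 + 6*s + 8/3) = 3*(s^2 + 2*s - 3)/(3*s^3 - 17*s^2 + 18*s + 8)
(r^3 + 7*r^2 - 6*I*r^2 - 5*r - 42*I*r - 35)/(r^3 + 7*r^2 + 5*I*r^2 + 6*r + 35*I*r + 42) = (r - 5*I)/(r + 6*I)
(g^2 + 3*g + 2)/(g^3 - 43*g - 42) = (g + 2)/(g^2 - g - 42)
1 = 1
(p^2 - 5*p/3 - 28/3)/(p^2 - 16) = (p + 7/3)/(p + 4)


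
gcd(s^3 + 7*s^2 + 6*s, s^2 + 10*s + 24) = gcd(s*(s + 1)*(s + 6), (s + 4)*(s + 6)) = s + 6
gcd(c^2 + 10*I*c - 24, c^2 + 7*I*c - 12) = c + 4*I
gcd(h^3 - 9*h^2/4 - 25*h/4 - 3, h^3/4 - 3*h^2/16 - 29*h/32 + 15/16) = 1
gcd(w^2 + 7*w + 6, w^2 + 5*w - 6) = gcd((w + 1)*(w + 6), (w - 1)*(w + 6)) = w + 6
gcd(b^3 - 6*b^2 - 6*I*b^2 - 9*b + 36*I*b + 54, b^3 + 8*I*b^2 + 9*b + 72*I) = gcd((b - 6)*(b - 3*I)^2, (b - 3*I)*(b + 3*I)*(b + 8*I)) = b - 3*I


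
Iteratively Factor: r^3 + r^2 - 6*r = (r + 3)*(r^2 - 2*r) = r*(r + 3)*(r - 2)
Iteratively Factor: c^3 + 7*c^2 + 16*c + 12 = (c + 3)*(c^2 + 4*c + 4) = (c + 2)*(c + 3)*(c + 2)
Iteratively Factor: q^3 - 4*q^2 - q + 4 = (q + 1)*(q^2 - 5*q + 4) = (q - 4)*(q + 1)*(q - 1)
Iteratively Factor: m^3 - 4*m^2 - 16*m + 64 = (m - 4)*(m^2 - 16) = (m - 4)*(m + 4)*(m - 4)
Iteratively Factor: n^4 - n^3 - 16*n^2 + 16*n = (n - 1)*(n^3 - 16*n) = (n - 1)*(n + 4)*(n^2 - 4*n) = (n - 4)*(n - 1)*(n + 4)*(n)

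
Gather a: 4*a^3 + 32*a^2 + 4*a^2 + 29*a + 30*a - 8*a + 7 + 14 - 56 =4*a^3 + 36*a^2 + 51*a - 35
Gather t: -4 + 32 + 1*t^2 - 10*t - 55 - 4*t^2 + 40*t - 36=-3*t^2 + 30*t - 63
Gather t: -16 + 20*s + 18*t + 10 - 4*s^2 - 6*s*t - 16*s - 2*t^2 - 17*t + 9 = -4*s^2 + 4*s - 2*t^2 + t*(1 - 6*s) + 3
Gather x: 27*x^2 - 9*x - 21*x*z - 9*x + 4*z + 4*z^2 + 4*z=27*x^2 + x*(-21*z - 18) + 4*z^2 + 8*z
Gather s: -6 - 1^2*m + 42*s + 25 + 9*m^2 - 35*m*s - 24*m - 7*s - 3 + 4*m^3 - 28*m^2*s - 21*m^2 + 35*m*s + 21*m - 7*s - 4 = 4*m^3 - 12*m^2 - 4*m + s*(28 - 28*m^2) + 12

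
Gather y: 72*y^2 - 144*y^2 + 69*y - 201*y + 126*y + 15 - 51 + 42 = -72*y^2 - 6*y + 6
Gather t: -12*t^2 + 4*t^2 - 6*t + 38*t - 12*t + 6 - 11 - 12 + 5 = -8*t^2 + 20*t - 12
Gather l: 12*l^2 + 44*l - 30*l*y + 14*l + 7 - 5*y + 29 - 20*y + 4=12*l^2 + l*(58 - 30*y) - 25*y + 40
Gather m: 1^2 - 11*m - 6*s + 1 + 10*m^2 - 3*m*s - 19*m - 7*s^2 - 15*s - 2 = 10*m^2 + m*(-3*s - 30) - 7*s^2 - 21*s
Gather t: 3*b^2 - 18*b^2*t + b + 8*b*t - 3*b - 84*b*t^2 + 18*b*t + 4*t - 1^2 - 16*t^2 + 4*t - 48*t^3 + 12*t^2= 3*b^2 - 2*b - 48*t^3 + t^2*(-84*b - 4) + t*(-18*b^2 + 26*b + 8) - 1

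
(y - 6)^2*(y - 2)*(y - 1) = y^4 - 15*y^3 + 74*y^2 - 132*y + 72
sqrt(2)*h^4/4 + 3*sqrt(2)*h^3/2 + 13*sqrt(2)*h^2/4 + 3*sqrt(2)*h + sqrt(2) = (h/2 + 1)*(h + 1)^2*(sqrt(2)*h/2 + sqrt(2))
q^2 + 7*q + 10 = (q + 2)*(q + 5)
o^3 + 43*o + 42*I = (o - 7*I)*(o + I)*(o + 6*I)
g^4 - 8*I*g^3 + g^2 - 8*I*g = g*(g - 8*I)*(g - I)*(g + I)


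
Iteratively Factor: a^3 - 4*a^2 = (a)*(a^2 - 4*a) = a^2*(a - 4)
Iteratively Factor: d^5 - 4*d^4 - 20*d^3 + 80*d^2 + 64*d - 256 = (d - 4)*(d^4 - 20*d^2 + 64) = (d - 4)*(d - 2)*(d^3 + 2*d^2 - 16*d - 32) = (d - 4)*(d - 2)*(d + 4)*(d^2 - 2*d - 8) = (d - 4)^2*(d - 2)*(d + 4)*(d + 2)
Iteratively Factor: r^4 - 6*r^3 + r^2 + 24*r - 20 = (r - 1)*(r^3 - 5*r^2 - 4*r + 20) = (r - 1)*(r + 2)*(r^2 - 7*r + 10) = (r - 2)*(r - 1)*(r + 2)*(r - 5)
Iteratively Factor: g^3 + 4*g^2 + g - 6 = (g + 3)*(g^2 + g - 2) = (g + 2)*(g + 3)*(g - 1)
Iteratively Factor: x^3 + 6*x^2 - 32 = (x - 2)*(x^2 + 8*x + 16) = (x - 2)*(x + 4)*(x + 4)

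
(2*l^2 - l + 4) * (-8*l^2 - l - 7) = -16*l^4 + 6*l^3 - 45*l^2 + 3*l - 28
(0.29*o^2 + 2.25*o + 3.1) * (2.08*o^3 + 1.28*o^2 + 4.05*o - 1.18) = 0.6032*o^5 + 5.0512*o^4 + 10.5025*o^3 + 12.7383*o^2 + 9.9*o - 3.658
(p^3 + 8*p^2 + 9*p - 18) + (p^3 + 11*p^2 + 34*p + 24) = 2*p^3 + 19*p^2 + 43*p + 6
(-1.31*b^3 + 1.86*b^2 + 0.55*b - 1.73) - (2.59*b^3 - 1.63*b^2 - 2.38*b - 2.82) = -3.9*b^3 + 3.49*b^2 + 2.93*b + 1.09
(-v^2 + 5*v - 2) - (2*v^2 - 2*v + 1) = -3*v^2 + 7*v - 3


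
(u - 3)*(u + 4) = u^2 + u - 12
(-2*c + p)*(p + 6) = -2*c*p - 12*c + p^2 + 6*p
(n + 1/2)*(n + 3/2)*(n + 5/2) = n^3 + 9*n^2/2 + 23*n/4 + 15/8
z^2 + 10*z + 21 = (z + 3)*(z + 7)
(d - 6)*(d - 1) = d^2 - 7*d + 6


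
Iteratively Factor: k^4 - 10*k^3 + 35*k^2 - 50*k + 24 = (k - 1)*(k^3 - 9*k^2 + 26*k - 24) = (k - 2)*(k - 1)*(k^2 - 7*k + 12) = (k - 3)*(k - 2)*(k - 1)*(k - 4)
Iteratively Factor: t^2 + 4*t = (t)*(t + 4)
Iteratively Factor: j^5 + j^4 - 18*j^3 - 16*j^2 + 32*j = (j + 2)*(j^4 - j^3 - 16*j^2 + 16*j) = j*(j + 2)*(j^3 - j^2 - 16*j + 16) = j*(j + 2)*(j + 4)*(j^2 - 5*j + 4) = j*(j - 4)*(j + 2)*(j + 4)*(j - 1)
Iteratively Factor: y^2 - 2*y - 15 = (y - 5)*(y + 3)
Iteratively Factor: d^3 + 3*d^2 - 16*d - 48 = (d + 3)*(d^2 - 16) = (d - 4)*(d + 3)*(d + 4)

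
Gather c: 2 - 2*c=2 - 2*c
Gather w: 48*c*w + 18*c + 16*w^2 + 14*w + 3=18*c + 16*w^2 + w*(48*c + 14) + 3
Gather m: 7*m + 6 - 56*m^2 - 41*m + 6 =-56*m^2 - 34*m + 12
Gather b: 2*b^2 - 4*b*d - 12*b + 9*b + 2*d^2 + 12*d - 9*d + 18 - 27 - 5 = 2*b^2 + b*(-4*d - 3) + 2*d^2 + 3*d - 14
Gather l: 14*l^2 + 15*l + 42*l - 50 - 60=14*l^2 + 57*l - 110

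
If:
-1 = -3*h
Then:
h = 1/3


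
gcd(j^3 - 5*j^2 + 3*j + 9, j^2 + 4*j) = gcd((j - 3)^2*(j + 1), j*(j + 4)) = 1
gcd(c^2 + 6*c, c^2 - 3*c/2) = c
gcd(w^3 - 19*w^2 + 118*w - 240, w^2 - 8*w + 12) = w - 6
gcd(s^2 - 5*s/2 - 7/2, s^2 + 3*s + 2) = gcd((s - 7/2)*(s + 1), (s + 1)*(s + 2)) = s + 1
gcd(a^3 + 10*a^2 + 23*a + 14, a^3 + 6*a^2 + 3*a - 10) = a + 2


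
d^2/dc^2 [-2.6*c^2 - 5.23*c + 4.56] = -5.20000000000000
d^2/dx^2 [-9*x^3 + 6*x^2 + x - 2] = 12 - 54*x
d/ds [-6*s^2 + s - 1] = 1 - 12*s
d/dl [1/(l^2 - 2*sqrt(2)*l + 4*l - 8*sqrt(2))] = 2*(-l - 2 + sqrt(2))/(l^2 - 2*sqrt(2)*l + 4*l - 8*sqrt(2))^2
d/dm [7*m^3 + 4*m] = 21*m^2 + 4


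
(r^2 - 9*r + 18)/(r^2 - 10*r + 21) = (r - 6)/(r - 7)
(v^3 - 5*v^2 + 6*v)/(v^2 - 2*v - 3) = v*(v - 2)/(v + 1)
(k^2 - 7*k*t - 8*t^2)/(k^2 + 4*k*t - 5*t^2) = (k^2 - 7*k*t - 8*t^2)/(k^2 + 4*k*t - 5*t^2)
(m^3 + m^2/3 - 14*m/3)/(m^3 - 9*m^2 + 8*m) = (3*m^2 + m - 14)/(3*(m^2 - 9*m + 8))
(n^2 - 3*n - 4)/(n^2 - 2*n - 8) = (n + 1)/(n + 2)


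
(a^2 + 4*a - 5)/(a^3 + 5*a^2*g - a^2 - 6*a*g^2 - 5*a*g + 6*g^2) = (a + 5)/(a^2 + 5*a*g - 6*g^2)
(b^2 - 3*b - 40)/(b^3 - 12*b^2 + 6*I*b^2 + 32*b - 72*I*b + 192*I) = (b + 5)/(b^2 + b*(-4 + 6*I) - 24*I)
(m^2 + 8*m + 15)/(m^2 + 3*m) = (m + 5)/m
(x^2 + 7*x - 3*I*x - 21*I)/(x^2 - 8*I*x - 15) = (x + 7)/(x - 5*I)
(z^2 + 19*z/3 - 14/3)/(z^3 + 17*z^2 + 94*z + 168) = (z - 2/3)/(z^2 + 10*z + 24)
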